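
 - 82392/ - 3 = 27464/1 = 27464.00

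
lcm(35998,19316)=791956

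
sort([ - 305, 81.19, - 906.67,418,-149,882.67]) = [ - 906.67, - 305,  -  149,81.19, 418, 882.67]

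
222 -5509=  - 5287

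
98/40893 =98/40893 = 0.00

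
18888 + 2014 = 20902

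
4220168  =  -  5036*(  -  838)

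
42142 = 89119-46977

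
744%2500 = 744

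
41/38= 41/38 = 1.08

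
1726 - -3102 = 4828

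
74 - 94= - 20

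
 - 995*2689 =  - 2675555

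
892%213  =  40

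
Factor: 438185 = 5^1*11^1*31^1*257^1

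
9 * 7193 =64737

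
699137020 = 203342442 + 495794578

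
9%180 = 9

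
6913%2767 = 1379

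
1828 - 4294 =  -2466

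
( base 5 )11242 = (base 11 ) 688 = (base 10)822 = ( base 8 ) 1466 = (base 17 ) 2E6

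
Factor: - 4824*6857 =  - 2^3*3^2*67^1*6857^1 = -33078168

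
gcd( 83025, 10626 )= 3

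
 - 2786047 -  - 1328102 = -1457945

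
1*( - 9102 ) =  - 9102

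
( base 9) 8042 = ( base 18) 1022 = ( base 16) 16EE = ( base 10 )5870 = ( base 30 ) 6FK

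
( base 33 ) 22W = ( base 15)A1B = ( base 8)4344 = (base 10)2276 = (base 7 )6431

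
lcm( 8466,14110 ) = 42330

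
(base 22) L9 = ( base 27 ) HC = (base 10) 471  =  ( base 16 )1d7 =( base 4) 13113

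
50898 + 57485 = 108383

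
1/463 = 1/463 = 0.00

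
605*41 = 24805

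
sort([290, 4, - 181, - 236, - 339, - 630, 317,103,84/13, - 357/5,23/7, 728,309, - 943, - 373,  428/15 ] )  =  [ - 943, - 630 , - 373, - 339,- 236 , - 181,-357/5, 23/7,4,84/13,428/15,103,290,309,317, 728]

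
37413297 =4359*8583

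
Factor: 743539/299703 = 3^( - 1)*457^1*1627^1*99901^( - 1) 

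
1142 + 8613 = 9755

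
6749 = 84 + 6665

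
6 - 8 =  - 2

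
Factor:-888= - 2^3*3^1*37^1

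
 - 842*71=-59782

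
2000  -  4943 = -2943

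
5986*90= 538740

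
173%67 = 39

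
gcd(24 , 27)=3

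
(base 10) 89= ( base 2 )1011001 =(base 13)6B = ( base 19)4D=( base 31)2r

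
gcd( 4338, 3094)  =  2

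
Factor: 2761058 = 2^1*23^1*193^1*311^1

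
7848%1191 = 702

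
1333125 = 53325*25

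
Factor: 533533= 7^1*11^1*13^2*41^1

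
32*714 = 22848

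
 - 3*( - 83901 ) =251703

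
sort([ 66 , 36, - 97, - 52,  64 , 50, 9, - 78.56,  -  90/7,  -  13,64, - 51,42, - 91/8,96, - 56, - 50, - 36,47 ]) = [ - 97,-78.56, - 56, - 52, - 51, - 50 , - 36, - 13,-90/7, -91/8, 9, 36,42 , 47,  50, 64, 64,66,96] 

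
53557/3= 17852 + 1/3 = 17852.33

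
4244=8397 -4153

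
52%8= 4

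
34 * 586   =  19924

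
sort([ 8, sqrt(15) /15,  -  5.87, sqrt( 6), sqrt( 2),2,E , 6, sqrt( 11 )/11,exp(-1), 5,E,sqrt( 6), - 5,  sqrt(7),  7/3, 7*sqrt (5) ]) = [ - 5.87, - 5,sqrt(15 ) /15,sqrt(  11) /11, exp (  -  1),  sqrt( 2 ) , 2, 7/3 , sqrt( 6), sqrt (6),  sqrt( 7), E, E,5 , 6, 8,  7*sqrt( 5 )] 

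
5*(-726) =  - 3630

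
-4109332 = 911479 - 5020811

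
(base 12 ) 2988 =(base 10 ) 4856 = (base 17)gdb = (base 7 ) 20105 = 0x12F8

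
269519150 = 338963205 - 69444055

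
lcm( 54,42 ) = 378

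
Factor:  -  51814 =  - 2^1*7^1*3701^1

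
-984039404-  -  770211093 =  - 213828311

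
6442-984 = 5458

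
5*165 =825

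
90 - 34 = 56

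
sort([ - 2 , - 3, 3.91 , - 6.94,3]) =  [ - 6.94, - 3, - 2,3,3.91]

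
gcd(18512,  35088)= 16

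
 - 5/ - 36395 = 1/7279 = 0.00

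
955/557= 955/557   =  1.71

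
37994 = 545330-507336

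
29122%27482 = 1640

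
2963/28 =2963/28 = 105.82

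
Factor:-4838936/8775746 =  - 2^2*7^ (  -  1)*47^(  -  1) *13337^( - 1 ) *604867^1 = - 2419468/4387873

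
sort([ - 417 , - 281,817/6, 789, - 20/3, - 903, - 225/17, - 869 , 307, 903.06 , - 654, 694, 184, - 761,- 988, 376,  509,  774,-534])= [ - 988, - 903 , - 869 , - 761, - 654,-534, - 417,-281, - 225/17 , - 20/3 , 817/6, 184, 307,  376 , 509,694,774 , 789,903.06]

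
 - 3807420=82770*( - 46 )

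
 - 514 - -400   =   - 114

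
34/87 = 34/87=0.39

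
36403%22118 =14285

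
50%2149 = 50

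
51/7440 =17/2480=0.01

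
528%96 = 48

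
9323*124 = 1156052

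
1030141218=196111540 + 834029678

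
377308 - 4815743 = -4438435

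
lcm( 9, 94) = 846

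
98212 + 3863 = 102075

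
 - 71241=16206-87447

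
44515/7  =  44515/7 = 6359.29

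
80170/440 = 182 + 9/44 = 182.20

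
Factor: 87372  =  2^2*3^3*809^1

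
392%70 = 42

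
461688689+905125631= 1366814320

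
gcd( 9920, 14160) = 80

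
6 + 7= 13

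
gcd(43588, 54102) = 2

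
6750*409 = 2760750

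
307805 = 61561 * 5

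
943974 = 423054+520920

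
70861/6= 70861/6 = 11810.17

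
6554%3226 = 102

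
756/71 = 10 + 46/71 = 10.65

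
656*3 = 1968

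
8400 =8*1050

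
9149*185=1692565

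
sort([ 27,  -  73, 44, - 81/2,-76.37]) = [ - 76.37, - 73, - 81/2, 27,44 ]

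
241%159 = 82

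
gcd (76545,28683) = 9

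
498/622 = 249/311 = 0.80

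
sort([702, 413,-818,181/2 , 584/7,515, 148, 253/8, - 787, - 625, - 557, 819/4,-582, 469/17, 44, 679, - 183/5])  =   [ - 818, - 787 ,-625, - 582, - 557,-183/5, 469/17, 253/8,  44,584/7,  181/2, 148, 819/4, 413, 515 , 679, 702]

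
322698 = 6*53783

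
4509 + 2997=7506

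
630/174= 3  +  18/29 = 3.62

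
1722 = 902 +820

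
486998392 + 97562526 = 584560918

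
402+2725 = 3127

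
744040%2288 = 440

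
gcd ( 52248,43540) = 8708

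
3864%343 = 91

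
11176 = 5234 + 5942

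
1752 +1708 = 3460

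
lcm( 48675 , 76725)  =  4526775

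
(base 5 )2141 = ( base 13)19A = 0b100101000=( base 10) 296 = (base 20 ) EG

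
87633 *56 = 4907448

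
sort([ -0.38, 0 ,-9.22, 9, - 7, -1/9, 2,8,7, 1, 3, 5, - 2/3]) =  [ - 9.22,-7, - 2/3, - 0.38 ,- 1/9,0 , 1, 2,3, 5,7,8,9 ] 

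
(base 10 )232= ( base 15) 107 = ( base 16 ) E8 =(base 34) 6S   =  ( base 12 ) 174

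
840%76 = 4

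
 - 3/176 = - 3/176 = - 0.02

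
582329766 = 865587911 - 283258145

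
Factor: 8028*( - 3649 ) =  - 2^2*3^2*41^1 * 89^1* 223^1 = -29294172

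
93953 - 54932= 39021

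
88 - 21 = 67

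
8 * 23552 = 188416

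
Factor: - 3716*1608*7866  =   - 47001930048= - 2^6*3^3 *19^1 *23^1*67^1* 929^1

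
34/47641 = 34/47641 = 0.00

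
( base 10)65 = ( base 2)1000001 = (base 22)2l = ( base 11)5a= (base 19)38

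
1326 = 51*26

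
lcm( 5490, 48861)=488610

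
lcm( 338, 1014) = 1014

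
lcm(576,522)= 16704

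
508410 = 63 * 8070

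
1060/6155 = 212/1231 = 0.17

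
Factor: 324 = 2^2*3^4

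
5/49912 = 5/49912 = 0.00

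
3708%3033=675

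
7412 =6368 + 1044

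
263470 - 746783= - 483313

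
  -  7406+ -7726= - 15132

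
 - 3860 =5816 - 9676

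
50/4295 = 10/859=0.01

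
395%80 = 75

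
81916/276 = 20479/69 = 296.80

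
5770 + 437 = 6207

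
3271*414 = 1354194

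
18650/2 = 9325=9325.00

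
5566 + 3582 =9148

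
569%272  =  25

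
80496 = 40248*2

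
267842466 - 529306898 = -261464432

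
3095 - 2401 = 694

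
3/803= 3/803 = 0.00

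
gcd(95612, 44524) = 4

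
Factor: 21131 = 11^1 * 17^1 * 113^1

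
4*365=1460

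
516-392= 124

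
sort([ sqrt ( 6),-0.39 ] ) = [ - 0.39,sqrt( 6)]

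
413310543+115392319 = 528702862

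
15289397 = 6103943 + 9185454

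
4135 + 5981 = 10116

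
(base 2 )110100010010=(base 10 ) 3346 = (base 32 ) 38i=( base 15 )ED1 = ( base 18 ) A5G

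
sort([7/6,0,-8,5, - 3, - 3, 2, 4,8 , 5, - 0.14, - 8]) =[ - 8 , - 8, - 3 , - 3, - 0.14, 0, 7/6, 2,4, 5, 5, 8 ]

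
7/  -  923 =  - 7/923  =  - 0.01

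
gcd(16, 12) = 4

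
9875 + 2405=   12280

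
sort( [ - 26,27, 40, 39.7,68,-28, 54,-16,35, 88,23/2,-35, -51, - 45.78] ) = [-51, - 45.78, - 35 , - 28, - 26, - 16,23/2,27, 35,39.7, 40, 54 , 68, 88 ] 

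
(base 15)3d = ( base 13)46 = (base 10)58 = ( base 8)72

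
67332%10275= 5682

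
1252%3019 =1252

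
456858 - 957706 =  - 500848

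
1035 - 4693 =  - 3658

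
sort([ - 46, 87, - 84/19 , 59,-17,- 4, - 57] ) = [ - 57,-46, - 17,  -  84/19, -4, 59, 87 ]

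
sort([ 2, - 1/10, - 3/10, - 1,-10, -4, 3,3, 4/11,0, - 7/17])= [ - 10, - 4,-1,-7/17, - 3/10, - 1/10, 0,4/11,2,3,3 ]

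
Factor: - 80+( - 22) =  - 102 = - 2^1*3^1 * 17^1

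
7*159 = 1113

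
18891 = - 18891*(-1)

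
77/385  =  1/5 = 0.20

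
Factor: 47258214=2^1*3^1*7876369^1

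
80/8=10 = 10.00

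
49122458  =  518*94831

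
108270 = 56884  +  51386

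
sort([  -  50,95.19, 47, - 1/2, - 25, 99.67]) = [ - 50, - 25, - 1/2, 47, 95.19 , 99.67] 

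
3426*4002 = 13710852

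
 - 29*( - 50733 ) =1471257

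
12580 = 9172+3408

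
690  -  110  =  580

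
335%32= 15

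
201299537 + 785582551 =986882088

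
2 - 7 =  -5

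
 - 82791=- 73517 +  - 9274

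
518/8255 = 518/8255 = 0.06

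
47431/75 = 47431/75 = 632.41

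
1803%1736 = 67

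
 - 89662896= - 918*97672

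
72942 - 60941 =12001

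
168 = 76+92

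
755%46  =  19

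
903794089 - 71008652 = 832785437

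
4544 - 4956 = -412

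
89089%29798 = 29493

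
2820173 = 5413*521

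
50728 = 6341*8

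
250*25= 6250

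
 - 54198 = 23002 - 77200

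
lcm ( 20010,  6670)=20010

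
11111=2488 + 8623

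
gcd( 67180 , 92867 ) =1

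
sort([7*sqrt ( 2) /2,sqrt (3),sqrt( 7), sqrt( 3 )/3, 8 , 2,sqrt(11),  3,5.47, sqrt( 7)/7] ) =[sqrt( 7)/7,sqrt(3) /3,sqrt(3 ) , 2, sqrt(7),3,sqrt(11 ) , 7*sqrt( 2)/2,5.47,8 ]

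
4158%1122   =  792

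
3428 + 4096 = 7524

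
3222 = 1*3222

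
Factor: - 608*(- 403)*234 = 57335616 = 2^6*3^2 *13^2* 19^1 * 31^1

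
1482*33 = 48906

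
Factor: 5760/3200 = 3^2* 5^( - 1)=9/5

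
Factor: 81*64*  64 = 331776= 2^12 * 3^4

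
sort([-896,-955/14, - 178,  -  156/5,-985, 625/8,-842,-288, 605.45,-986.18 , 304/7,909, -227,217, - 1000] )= [ - 1000, -986.18 ,-985, - 896,-842 , - 288,-227, - 178,  -  955/14,-156/5,304/7,625/8, 217, 605.45,909]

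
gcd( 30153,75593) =1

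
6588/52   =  126+9/13 = 126.69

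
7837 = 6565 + 1272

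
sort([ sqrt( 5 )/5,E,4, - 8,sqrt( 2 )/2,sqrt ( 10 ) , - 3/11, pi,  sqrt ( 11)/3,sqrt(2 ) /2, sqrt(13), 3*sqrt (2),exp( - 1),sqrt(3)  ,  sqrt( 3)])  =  [-8, - 3/11,exp(  -  1),sqrt (5 )/5, sqrt(  2 ) /2,  sqrt(2) /2 , sqrt(11 )/3,sqrt( 3),sqrt( 3), E,  pi,sqrt( 10), sqrt( 13 ),4,3*sqrt( 2) ]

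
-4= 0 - 4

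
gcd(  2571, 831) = 3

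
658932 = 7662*86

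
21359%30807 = 21359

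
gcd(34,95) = 1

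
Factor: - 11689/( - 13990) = 2^( - 1 )*5^( - 1)*1399^( - 1)*11689^1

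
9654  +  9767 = 19421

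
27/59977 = 27/59977  =  0.00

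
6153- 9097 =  -2944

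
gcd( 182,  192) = 2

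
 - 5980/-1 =5980/1= 5980.00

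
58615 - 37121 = 21494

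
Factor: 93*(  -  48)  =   - 4464 = -  2^4*3^2*31^1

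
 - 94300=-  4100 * 23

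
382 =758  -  376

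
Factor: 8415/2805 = 3 = 3^1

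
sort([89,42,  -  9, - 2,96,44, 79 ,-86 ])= [ - 86, - 9,-2,42 , 44,  79,89, 96 ] 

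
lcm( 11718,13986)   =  433566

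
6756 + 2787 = 9543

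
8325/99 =84 + 1/11= 84.09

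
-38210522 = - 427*89486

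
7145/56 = 127  +  33/56  =  127.59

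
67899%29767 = 8365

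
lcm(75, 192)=4800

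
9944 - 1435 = 8509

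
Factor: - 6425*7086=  - 45527550 = - 2^1*3^1*5^2*257^1*1181^1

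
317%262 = 55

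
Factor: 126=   2^1 *3^2 * 7^1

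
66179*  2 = 132358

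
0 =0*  34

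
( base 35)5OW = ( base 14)279B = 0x1B55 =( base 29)898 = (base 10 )6997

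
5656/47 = 5656/47 = 120.34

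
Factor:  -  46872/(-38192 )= 2^(-1)*3^3*11^( - 1) = 27/22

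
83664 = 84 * 996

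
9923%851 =562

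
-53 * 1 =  - 53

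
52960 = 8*6620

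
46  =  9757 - 9711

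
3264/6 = 544 = 544.00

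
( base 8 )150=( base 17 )62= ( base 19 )59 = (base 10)104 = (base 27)3n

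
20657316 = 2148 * 9617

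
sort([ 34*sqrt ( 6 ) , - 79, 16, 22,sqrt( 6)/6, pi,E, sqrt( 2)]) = [-79,sqrt( 6 )/6,sqrt( 2), E,  pi, 16,22,34  *  sqrt( 6)]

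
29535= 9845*3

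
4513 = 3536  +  977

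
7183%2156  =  715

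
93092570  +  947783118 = 1040875688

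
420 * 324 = 136080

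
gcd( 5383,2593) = 1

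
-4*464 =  - 1856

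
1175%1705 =1175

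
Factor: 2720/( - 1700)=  - 8/5  =  - 2^3*5^( - 1 )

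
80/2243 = 80/2243 = 0.04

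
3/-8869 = -3/8869 = - 0.00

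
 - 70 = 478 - 548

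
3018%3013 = 5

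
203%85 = 33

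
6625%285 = 70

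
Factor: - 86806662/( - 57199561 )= 2^1 *3^1*37^1*53^( - 1)*467^( - 1 )*2311^(-1)*391021^1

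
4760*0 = 0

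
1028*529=543812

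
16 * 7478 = 119648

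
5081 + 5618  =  10699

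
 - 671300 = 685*( - 980)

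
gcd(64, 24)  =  8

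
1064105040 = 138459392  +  925645648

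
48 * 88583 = 4251984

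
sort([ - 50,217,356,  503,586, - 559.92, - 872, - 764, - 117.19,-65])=[-872, -764,-559.92,- 117.19,-65, - 50, 217,  356,503,586 ] 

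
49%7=0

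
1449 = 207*7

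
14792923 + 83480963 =98273886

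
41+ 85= 126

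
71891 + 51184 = 123075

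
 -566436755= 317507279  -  883944034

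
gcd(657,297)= 9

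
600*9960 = 5976000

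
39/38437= 39/38437 = 0.00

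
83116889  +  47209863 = 130326752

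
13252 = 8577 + 4675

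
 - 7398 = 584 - 7982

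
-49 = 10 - 59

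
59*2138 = 126142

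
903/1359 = 301/453 = 0.66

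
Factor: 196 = 2^2*7^2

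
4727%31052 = 4727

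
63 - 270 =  - 207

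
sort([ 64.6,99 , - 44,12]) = [ - 44,12,64.6, 99 ] 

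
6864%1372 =4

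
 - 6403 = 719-7122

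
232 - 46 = 186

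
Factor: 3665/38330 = 733/7666= 2^ (-1)*733^1*3833^( - 1 )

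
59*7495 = 442205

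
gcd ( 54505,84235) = 4955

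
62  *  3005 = 186310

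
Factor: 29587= 29587^1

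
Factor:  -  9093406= -2^1*7^1*649529^1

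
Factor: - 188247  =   - 3^1*131^1*479^1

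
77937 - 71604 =6333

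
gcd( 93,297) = 3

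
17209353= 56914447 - 39705094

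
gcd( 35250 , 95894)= 2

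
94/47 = 2 = 2.00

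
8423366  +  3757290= 12180656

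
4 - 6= - 2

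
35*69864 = 2445240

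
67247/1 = 67247 = 67247.00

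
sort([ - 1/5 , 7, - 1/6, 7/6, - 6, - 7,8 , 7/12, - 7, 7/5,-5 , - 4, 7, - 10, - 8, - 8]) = [-10,- 8 , - 8, - 7,-7, - 6,-5, - 4, - 1/5,  -  1/6 , 7/12 , 7/6,  7/5, 7,  7, 8 ]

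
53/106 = 1/2 = 0.50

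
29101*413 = 12018713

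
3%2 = 1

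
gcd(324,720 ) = 36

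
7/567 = 1/81 = 0.01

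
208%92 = 24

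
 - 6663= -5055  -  1608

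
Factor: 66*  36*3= 7128= 2^3*3^4 * 11^1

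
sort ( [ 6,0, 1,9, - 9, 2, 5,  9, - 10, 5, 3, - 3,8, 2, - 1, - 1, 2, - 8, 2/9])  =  [ - 10, - 9,-8, -3, - 1, - 1,0, 2/9,1,2 , 2,2,3, 5,5,6 , 8, 9, 9]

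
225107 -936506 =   -  711399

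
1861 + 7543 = 9404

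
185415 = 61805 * 3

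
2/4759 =2/4759 = 0.00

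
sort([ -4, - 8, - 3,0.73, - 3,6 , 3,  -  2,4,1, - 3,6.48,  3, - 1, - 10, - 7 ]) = [ - 10,-8,  -  7, - 4, - 3, - 3, - 3, - 2, - 1,0.73, 1,  3 , 3, 4,6, 6.48 ] 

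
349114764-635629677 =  - 286514913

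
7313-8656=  - 1343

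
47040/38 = 1237 + 17/19 = 1237.89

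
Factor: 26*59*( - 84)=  - 2^3*3^1*7^1* 13^1 * 59^1   =  -  128856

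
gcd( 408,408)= 408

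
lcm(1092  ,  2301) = 64428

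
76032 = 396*192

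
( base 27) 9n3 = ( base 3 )100212010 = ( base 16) 1c11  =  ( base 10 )7185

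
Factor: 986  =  2^1*17^1*29^1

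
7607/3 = 7607/3= 2535.67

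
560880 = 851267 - 290387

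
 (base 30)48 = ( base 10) 128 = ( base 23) 5d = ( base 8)200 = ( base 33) 3T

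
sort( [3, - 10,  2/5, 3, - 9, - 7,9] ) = [ - 10, - 9,-7,2/5, 3,3,9 ] 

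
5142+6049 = 11191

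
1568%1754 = 1568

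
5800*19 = 110200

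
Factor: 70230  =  2^1 *3^1*5^1*2341^1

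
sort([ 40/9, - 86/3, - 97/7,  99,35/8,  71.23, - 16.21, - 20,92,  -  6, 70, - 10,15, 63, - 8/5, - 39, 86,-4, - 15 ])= [ - 39,- 86/3,- 20, - 16.21, - 15 ,-97/7,-10, - 6, - 4, - 8/5 , 35/8,40/9,15,63, 70,71.23,86,92, 99]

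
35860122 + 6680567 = 42540689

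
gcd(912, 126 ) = 6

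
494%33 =32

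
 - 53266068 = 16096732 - 69362800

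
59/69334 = 59/69334 = 0.00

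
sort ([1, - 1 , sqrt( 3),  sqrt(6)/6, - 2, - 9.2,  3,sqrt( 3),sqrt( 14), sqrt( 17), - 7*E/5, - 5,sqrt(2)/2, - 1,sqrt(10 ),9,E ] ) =[ - 9.2, - 5, - 7*E/5,  -  2, - 1, - 1, sqrt(6)/6,sqrt( 2)/2,1,sqrt ( 3) , sqrt( 3 ),E,3 , sqrt(10),sqrt(14 ),sqrt( 17) , 9]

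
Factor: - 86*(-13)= 2^1*13^1*43^1= 1118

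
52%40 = 12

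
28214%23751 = 4463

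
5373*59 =317007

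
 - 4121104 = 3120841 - 7241945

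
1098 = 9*122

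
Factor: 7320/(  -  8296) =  -15/17 = - 3^1*5^1*17^( - 1 )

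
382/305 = 382/305 = 1.25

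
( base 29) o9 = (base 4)23001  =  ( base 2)1011000001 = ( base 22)1a1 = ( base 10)705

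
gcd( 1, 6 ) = 1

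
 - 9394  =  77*( - 122 ) 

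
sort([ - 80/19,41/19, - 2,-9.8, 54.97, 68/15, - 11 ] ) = [ - 11 ,- 9.8,-80/19,-2, 41/19 , 68/15, 54.97]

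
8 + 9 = 17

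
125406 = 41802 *3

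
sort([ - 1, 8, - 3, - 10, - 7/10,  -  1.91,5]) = [ - 10, - 3, - 1.91,-1, - 7/10,5 , 8]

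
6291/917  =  6 + 789/917 = 6.86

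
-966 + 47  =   - 919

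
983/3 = 983/3 =327.67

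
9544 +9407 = 18951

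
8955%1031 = 707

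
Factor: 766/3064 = 1/4=2^(-2)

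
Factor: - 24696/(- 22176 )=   49/44= 2^(  -  2 )*7^2*11^( - 1 ) 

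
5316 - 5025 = 291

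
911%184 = 175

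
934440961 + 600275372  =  1534716333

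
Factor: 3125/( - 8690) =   -  2^ ( - 1)*5^4*11^( - 1 )*79^( - 1 ) = -625/1738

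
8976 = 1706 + 7270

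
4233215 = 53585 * 79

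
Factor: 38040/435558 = 2^2 * 5^1*229^ (-1)  =  20/229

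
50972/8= 6371 + 1/2 = 6371.50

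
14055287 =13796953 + 258334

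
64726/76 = 32363/38 = 851.66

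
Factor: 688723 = 7^1 * 98389^1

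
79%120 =79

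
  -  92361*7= - 646527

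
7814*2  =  15628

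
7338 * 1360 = 9979680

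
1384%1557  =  1384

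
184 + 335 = 519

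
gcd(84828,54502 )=2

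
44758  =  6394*7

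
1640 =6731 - 5091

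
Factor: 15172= 2^2*3793^1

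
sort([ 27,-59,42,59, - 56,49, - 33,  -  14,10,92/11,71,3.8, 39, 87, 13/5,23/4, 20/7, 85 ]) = [ - 59, - 56, - 33, - 14,13/5 , 20/7, 3.8,23/4,92/11,10,  27, 39,42,49 , 59,71 , 85, 87]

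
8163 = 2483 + 5680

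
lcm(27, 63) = 189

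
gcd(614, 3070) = 614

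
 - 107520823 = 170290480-277811303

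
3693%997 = 702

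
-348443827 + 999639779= 651195952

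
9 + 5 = 14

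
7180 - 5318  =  1862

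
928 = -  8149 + 9077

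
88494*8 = 707952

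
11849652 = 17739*668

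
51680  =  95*544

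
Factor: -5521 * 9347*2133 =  - 3^3*13^1 * 79^1* 719^1*5521^1 =-110073010671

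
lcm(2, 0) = 0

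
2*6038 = 12076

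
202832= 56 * 3622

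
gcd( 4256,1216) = 608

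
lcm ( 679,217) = 21049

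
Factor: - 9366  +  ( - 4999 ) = -5^1*13^2*17^1 = - 14365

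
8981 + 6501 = 15482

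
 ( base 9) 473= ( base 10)390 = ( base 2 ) 110000110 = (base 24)g6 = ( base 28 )DQ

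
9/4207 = 9/4207 = 0.00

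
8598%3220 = 2158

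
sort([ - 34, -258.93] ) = [ - 258.93, - 34]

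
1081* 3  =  3243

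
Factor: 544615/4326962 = 2^(-1 )*5^1*108923^1*2163481^(  -  1 )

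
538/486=269/243 = 1.11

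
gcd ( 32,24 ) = 8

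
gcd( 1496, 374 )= 374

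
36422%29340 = 7082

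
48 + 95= 143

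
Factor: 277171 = 31^1*8941^1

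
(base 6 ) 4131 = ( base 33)RS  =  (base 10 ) 919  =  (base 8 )1627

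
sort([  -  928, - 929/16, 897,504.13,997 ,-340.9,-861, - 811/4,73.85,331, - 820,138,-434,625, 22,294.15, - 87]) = [ - 928, - 861,-820,-434,- 340.9, - 811/4, - 87, - 929/16,22, 73.85,138,294.15,331, 504.13,  625,897,997] 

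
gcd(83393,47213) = 1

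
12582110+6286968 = 18869078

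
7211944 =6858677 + 353267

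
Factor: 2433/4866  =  1/2 =2^(  -  1) 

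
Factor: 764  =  2^2*191^1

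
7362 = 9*818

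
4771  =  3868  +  903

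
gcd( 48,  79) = 1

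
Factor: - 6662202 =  - 2^1 * 3^1*1110367^1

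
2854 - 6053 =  - 3199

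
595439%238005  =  119429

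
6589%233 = 65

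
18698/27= 692 + 14/27 = 692.52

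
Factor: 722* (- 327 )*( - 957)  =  2^1*3^2*11^1*19^2*29^1*109^1 = 225941958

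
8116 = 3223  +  4893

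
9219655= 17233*535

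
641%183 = 92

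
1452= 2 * 726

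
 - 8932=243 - 9175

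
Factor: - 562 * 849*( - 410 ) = 2^2*3^1*5^1*41^1*281^1*283^1 = 195626580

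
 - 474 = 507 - 981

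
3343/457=7 + 144/457  =  7.32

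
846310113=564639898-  - 281670215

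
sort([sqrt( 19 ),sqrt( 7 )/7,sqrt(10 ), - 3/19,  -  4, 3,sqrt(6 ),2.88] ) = [ - 4,-3/19, sqrt(7)/7,sqrt( 6),2.88, 3, sqrt ( 10), sqrt(19)]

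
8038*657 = 5280966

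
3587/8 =448 + 3/8 = 448.38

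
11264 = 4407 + 6857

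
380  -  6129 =  -  5749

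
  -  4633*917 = - 4248461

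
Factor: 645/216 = 2^( - 3 )*3^( - 2)*5^1*43^1 = 215/72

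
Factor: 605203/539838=2^ (  -  1)*3^( - 3)* 13^( - 1)*787^1  =  787/702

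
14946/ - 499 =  - 14946/499 = -29.95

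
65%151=65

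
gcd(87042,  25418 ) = 2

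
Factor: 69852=2^2*3^1*5821^1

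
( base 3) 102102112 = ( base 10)8330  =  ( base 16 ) 208A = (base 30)97K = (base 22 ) h4e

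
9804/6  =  1634 = 1634.00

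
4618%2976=1642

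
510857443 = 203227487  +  307629956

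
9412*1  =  9412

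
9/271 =9/271= 0.03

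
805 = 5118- 4313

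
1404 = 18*78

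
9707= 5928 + 3779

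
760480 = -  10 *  ( - 76048 )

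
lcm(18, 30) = 90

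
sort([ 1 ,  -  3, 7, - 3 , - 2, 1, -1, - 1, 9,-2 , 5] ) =[ - 3, - 3,-2,-2, - 1,  -  1 , 1,1, 5,7,9 ]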